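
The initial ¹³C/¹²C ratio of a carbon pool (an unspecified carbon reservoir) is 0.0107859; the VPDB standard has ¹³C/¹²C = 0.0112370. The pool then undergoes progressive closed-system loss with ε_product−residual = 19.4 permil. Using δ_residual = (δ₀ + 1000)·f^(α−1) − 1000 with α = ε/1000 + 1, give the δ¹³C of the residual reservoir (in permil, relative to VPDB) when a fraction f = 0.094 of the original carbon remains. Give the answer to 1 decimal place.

δ₀ = (0.0107859/0.0112370 − 1)×1000 = (0.959856 − 1)×1000 = -40.144 permil
α − 1 = ε/1000 = 0.0194
f^(α−1) = 0.094^(0.0194) = 0.955166
δ_res = (-40.144 + 1000) × 0.955166 − 1000 = 916.821 − 1000 = -83.18 permil

-83.2 permil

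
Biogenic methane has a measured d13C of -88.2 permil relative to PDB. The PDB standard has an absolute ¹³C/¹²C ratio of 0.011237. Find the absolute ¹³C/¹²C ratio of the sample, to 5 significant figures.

R_sample = R_standard × (d13C/1000 + 1)
R_sample = 0.011237 × (-88.2/1000 + 1) = 0.011237 × 0.911800
R_sample = 0.0102459

0.010246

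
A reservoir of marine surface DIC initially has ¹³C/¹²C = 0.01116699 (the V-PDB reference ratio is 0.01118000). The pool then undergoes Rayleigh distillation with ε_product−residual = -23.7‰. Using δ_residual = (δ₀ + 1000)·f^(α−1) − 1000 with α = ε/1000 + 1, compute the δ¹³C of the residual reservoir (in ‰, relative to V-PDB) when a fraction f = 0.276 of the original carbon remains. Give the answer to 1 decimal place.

δ₀ = (0.01116699/0.01118000 − 1)×1000 = (0.998836 − 1)×1000 = -1.164‰
α − 1 = ε/1000 = -0.0237
f^(α−1) = 0.276^(-0.0237) = 1.030981
δ_res = (-1.164 + 1000) × 1.030981 − 1000 = 1029.781 − 1000 = 29.78‰

29.8‰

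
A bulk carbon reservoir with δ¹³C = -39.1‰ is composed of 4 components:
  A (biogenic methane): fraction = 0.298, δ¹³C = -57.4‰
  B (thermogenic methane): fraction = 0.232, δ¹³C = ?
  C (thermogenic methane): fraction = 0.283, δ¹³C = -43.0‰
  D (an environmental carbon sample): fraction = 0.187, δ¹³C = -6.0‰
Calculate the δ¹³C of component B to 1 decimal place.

Isotope mass balance: δ_bulk = Σ fᵢ·δᵢ.
-39.1 = 0.298×(-57.4) + 0.232×δ_B + 0.283×(-43.0) + 0.187×(-6.0)
0.232·δ_B = -39.1 − (-30.396) = -8.704
δ_B = -8.704 / 0.232 = -37.52‰

-37.5‰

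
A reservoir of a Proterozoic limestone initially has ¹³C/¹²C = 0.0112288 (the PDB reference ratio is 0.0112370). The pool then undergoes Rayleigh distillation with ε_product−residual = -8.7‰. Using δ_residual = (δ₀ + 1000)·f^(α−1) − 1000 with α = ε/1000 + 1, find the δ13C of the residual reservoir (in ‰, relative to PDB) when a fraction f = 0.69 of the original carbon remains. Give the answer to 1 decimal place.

δ₀ = (0.0112288/0.0112370 − 1)×1000 = (0.999270 − 1)×1000 = -0.730‰
α − 1 = ε/1000 = -0.0087
f^(α−1) = 0.69^(-0.0087) = 1.003233
δ_res = (-0.730 + 1000) × 1.003233 − 1000 = 1002.501 − 1000 = 2.50‰

2.5‰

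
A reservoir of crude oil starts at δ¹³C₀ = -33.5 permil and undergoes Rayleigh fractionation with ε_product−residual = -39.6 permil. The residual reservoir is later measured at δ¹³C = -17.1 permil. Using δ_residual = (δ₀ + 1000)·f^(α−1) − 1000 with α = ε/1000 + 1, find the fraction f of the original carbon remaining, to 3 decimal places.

α − 1 = ε/1000 = -0.0396
(δ_res + 1000)/(δ₀ + 1000) = (-17.1 + 1000)/(-33.5 + 1000) = 982.9/966.5 = 1.016968
f = 1.016968^(1/-0.0396) = exp(ln(1.016968)/-0.0396) = exp(0.01683/-0.0396)
f = exp(-0.4249) = 0.6538

0.654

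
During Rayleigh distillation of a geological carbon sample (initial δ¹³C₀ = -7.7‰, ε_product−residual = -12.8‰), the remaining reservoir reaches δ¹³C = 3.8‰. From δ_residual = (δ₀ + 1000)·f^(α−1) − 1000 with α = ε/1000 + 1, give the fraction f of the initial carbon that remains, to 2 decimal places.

0.41

α − 1 = ε/1000 = -0.0128
(δ_res + 1000)/(δ₀ + 1000) = (3.8 + 1000)/(-7.7 + 1000) = 1003.8/992.3 = 1.011589
f = 1.011589^(1/-0.0128) = exp(ln(1.011589)/-0.0128) = exp(0.01152/-0.0128)
f = exp(-0.9002) = 0.4065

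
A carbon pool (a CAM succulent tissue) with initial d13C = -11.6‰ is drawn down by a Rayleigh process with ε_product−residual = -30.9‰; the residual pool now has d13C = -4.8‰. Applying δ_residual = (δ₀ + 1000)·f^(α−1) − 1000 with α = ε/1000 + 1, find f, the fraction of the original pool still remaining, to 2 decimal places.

α − 1 = ε/1000 = -0.0309
(δ_res + 1000)/(δ₀ + 1000) = (-4.8 + 1000)/(-11.6 + 1000) = 995.2/988.4 = 1.006880
f = 1.006880^(1/-0.0309) = exp(ln(1.006880)/-0.0309) = exp(0.00686/-0.0309)
f = exp(-0.2219) = 0.8010

0.80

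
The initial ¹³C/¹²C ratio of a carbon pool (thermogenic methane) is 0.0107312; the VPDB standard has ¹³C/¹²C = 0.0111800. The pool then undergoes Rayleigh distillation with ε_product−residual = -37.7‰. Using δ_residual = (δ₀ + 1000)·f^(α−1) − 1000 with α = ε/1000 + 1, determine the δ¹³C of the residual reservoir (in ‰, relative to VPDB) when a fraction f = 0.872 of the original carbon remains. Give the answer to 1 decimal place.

-35.2‰

δ₀ = (0.0107312/0.0111800 − 1)×1000 = (0.959857 − 1)×1000 = -40.143‰
α − 1 = ε/1000 = -0.0377
f^(α−1) = 0.872^(-0.0377) = 1.005177
δ_res = (-40.143 + 1000) × 1.005177 − 1000 = 964.826 − 1000 = -35.17‰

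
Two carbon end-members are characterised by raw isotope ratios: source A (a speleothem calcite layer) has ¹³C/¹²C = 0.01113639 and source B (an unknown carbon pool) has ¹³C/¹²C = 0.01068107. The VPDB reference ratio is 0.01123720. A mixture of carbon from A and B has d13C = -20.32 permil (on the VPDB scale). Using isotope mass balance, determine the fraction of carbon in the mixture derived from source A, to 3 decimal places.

0.720

δ_A = (0.01113639/0.01123720 − 1)×1000 = (0.991029 − 1)×1000 = -8.971 permil
δ_B = (0.01068107/0.01123720 − 1)×1000 = (0.950510 − 1)×1000 = -49.490 permil
f_A = (δ_mix − δ_B)/(δ_A − δ_B) = (-20.32 − (-49.490))/(-8.971 − (-49.490))
f_A = 29.170 / 40.519 = 0.7199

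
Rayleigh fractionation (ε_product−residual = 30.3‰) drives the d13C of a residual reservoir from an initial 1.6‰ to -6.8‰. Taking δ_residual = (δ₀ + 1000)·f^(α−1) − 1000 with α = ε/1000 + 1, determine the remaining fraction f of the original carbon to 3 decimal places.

0.757

α − 1 = ε/1000 = 0.0303
(δ_res + 1000)/(δ₀ + 1000) = (-6.8 + 1000)/(1.6 + 1000) = 993.2/1001.6 = 0.991613
f = 0.991613^(1/0.0303) = exp(ln(0.991613)/0.0303) = exp(-0.00842/0.0303)
f = exp(-0.2780) = 0.7573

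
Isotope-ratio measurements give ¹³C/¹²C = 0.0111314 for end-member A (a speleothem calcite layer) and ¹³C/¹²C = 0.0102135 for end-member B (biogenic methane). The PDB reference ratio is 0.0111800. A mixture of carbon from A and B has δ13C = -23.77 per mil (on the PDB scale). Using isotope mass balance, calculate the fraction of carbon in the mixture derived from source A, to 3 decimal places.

δ_A = (0.0111314/0.0111800 − 1)×1000 = (0.995653 − 1)×1000 = -4.347 per mil
δ_B = (0.0102135/0.0111800 − 1)×1000 = (0.913551 − 1)×1000 = -86.449 per mil
f_A = (δ_mix − δ_B)/(δ_A − δ_B) = (-23.77 − (-86.449))/(-4.347 − (-86.449))
f_A = 62.679 / 82.102 = 0.7634

0.763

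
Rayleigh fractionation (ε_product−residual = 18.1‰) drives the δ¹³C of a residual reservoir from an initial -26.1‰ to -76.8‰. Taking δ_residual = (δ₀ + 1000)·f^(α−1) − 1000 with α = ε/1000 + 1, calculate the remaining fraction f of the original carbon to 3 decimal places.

α − 1 = ε/1000 = 0.0181
(δ_res + 1000)/(δ₀ + 1000) = (-76.8 + 1000)/(-26.1 + 1000) = 923.2/973.9 = 0.947941
f = 0.947941^(1/0.0181) = exp(ln(0.947941)/0.0181) = exp(-0.05346/0.0181)
f = exp(-2.9537) = 0.0521

0.052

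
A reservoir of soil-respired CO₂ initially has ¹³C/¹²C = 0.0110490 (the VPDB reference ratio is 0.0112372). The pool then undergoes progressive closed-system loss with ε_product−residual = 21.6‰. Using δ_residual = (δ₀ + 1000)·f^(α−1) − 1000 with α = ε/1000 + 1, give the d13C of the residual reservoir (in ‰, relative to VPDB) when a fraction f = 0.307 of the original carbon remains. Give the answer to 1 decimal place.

δ₀ = (0.0110490/0.0112372 − 1)×1000 = (0.983252 − 1)×1000 = -16.748‰
α − 1 = ε/1000 = 0.0216
f^(α−1) = 0.307^(0.0216) = 0.974815
δ_res = (-16.748 + 1000) × 0.974815 − 1000 = 958.489 − 1000 = -41.51‰

-41.5‰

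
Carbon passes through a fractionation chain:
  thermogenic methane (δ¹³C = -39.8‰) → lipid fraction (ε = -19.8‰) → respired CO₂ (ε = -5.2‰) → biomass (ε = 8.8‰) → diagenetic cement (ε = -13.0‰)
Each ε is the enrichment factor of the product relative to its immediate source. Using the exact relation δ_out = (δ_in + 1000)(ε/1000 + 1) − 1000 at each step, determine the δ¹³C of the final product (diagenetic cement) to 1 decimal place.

-67.7‰

step 1: δ = (-39.80 + 1000)·(-19.8/1000 + 1) − 1000 = -58.81‰
step 2: δ = (-58.81 + 1000)·(-5.2/1000 + 1) − 1000 = -63.71‰
step 3: δ = (-63.71 + 1000)·(8.8/1000 + 1) − 1000 = -55.47‰
step 4: δ = (-55.47 + 1000)·(-13.0/1000 + 1) − 1000 = -67.75‰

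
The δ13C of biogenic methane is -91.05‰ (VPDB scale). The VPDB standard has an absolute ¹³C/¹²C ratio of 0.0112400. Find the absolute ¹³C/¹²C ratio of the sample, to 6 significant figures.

0.0102166

R_sample = R_standard × (δ13C/1000 + 1)
R_sample = 0.0112400 × (-91.05/1000 + 1) = 0.0112400 × 0.908950
R_sample = 0.0102166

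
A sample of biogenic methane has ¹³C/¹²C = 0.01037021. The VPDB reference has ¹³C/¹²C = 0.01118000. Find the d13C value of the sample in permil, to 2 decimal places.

-72.43 permil

d13C = (R_sample / R_standard − 1) × 1000
R_sample / R_standard = 0.01037021 / 0.01118000 = 0.927568
d13C = (0.927568 − 1) × 1000 = -72.432 permil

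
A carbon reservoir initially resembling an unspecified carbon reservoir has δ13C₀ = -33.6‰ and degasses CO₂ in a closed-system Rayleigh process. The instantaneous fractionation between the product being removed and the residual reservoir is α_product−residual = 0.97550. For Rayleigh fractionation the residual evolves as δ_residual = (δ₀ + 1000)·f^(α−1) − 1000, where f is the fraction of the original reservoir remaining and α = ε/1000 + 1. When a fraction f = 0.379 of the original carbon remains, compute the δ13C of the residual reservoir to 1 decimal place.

Rayleigh residual: δ_res = (δ₀ + 1000)·f^(α−1) − 1000
α − 1 = -0.02450
f^(α−1) = 0.379^(-0.02450) = 1.024055
δ_res = (-33.6 + 1000) × 1.024055 − 1000 = 989.647 − 1000 = -10.35‰

-10.4‰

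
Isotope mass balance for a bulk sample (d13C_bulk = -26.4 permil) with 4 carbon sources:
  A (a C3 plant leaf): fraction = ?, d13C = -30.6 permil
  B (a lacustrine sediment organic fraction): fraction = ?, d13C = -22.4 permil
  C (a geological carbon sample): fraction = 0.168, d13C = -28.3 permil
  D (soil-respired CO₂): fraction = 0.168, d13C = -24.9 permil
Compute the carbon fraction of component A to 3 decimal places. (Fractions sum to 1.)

Let f_A and f_B be the unknown fractions; fractions sum to 1 so f_A + f_B = 0.664.
Mass balance: Σ fᵢ·δᵢ = δ_bulk ⇒ f_A·(-30.6) + f_B·(-22.4) = -26.4 − (-8.938) = -17.462
Substitute f_B = 0.664 − f_A:
f_A·(-30.6 − -22.4) = -17.462 − 0.664×(-22.4) = -2.589
f_A = -2.589 / -8.2 = 0.3157

0.316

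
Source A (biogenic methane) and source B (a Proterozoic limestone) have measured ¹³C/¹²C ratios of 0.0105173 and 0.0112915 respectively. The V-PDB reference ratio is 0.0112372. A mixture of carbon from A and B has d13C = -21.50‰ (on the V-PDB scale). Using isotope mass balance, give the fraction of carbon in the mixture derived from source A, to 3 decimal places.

δ_A = (0.0105173/0.0112372 − 1)×1000 = (0.935936 − 1)×1000 = -64.064‰
δ_B = (0.0112915/0.0112372 − 1)×1000 = (1.004832 − 1)×1000 = 4.832‰
f_A = (δ_mix − δ_B)/(δ_A − δ_B) = (-21.50 − (4.832))/(-64.064 − (4.832))
f_A = -26.332 / -68.896 = 0.3822

0.382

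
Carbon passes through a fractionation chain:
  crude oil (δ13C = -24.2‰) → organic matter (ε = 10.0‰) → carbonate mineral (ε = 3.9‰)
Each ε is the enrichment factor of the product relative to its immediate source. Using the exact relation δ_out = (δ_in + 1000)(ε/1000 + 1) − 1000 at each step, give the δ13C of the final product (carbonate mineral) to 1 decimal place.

-10.6‰

step 1: δ = (-24.20 + 1000)·(10.0/1000 + 1) − 1000 = -14.44‰
step 2: δ = (-14.44 + 1000)·(3.9/1000 + 1) − 1000 = -10.60‰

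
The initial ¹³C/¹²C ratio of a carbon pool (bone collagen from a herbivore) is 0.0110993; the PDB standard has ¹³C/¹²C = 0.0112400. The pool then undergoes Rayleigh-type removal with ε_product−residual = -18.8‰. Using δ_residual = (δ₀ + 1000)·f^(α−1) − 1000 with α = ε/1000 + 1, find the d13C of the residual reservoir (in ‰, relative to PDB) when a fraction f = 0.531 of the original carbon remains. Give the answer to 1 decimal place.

δ₀ = (0.0110993/0.0112400 − 1)×1000 = (0.987482 − 1)×1000 = -12.518‰
α − 1 = ε/1000 = -0.0188
f^(α−1) = 0.531^(-0.0188) = 1.011971
δ_res = (-12.518 + 1000) × 1.011971 − 1000 = 999.304 − 1000 = -0.70‰

-0.7‰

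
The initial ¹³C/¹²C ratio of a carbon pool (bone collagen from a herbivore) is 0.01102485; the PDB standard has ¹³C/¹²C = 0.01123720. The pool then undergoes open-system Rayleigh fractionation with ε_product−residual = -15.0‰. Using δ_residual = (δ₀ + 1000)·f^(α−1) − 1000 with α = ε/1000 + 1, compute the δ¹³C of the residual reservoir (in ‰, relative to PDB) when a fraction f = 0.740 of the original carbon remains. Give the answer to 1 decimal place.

-14.5‰

δ₀ = (0.01102485/0.01123720 − 1)×1000 = (0.981103 − 1)×1000 = -18.897‰
α − 1 = ε/1000 = -0.0150
f^(α−1) = 0.740^(-0.0150) = 1.004527
δ_res = (-18.897 + 1000) × 1.004527 − 1000 = 985.544 − 1000 = -14.46‰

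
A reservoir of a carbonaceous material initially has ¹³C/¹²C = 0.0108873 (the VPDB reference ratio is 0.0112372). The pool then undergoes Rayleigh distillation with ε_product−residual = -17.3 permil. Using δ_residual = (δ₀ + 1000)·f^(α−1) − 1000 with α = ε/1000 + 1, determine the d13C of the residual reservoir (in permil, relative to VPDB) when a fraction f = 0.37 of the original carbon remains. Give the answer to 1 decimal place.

δ₀ = (0.0108873/0.0112372 − 1)×1000 = (0.968862 − 1)×1000 = -31.138 permil
α − 1 = ε/1000 = -0.0173
f^(α−1) = 0.37^(-0.0173) = 1.017349
δ_res = (-31.138 + 1000) × 1.017349 − 1000 = 985.671 − 1000 = -14.33 permil

-14.3 permil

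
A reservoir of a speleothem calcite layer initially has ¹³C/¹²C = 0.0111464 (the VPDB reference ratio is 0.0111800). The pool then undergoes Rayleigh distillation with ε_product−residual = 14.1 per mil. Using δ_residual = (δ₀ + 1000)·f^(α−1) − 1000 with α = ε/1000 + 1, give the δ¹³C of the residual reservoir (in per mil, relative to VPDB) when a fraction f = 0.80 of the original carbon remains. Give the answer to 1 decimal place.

-6.1 per mil

δ₀ = (0.0111464/0.0111800 − 1)×1000 = (0.996995 − 1)×1000 = -3.005 per mil
α − 1 = ε/1000 = 0.0141
f^(α−1) = 0.80^(0.0141) = 0.996859
δ_res = (-3.005 + 1000) × 0.996859 − 1000 = 993.863 − 1000 = -6.14 per mil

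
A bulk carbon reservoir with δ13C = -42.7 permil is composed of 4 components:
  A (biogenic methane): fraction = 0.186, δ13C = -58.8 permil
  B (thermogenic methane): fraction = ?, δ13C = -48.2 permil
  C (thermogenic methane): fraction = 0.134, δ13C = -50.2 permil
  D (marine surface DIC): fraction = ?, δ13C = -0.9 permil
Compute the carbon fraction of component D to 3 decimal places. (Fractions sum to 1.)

Let f_D and f_B be the unknown fractions; fractions sum to 1 so f_D + f_B = 0.680.
Mass balance: Σ fᵢ·δᵢ = δ_bulk ⇒ f_D·(-0.9) + f_B·(-48.2) = -42.7 − (-17.664) = -25.036
Substitute f_B = 0.680 − f_D:
f_D·(-0.9 − -48.2) = -25.036 − 0.680×(-48.2) = 7.740
f_D = 7.740 / 47.3 = 0.1636

0.164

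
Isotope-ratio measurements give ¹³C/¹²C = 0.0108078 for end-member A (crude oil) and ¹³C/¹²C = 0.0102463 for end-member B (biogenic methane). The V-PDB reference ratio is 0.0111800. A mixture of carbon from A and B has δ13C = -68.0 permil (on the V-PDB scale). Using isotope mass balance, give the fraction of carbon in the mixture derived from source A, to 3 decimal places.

δ_A = (0.0108078/0.0111800 − 1)×1000 = (0.966708 − 1)×1000 = -33.292 permil
δ_B = (0.0102463/0.0111800 − 1)×1000 = (0.916485 − 1)×1000 = -83.515 permil
f_A = (δ_mix − δ_B)/(δ_A − δ_B) = (-68.0 − (-83.515))/(-33.292 − (-83.515))
f_A = 15.515 / 50.224 = 0.3089

0.309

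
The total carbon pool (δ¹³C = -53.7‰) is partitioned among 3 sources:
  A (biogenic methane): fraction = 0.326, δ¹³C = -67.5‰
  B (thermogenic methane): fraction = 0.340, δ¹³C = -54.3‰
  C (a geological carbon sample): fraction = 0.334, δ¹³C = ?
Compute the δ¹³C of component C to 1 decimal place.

Isotope mass balance: δ_bulk = Σ fᵢ·δᵢ.
-53.7 = 0.326×(-67.5) + 0.340×(-54.3) + 0.334×δ_C
0.334·δ_C = -53.7 − (-40.467) = -13.233
δ_C = -13.233 / 0.334 = -39.62‰

-39.6‰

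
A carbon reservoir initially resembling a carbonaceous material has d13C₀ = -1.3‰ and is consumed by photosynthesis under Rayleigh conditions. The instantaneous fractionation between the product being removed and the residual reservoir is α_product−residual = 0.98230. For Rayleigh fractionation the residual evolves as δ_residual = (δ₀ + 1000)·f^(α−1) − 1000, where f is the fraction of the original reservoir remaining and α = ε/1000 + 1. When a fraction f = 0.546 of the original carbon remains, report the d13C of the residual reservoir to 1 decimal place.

9.5‰

Rayleigh residual: δ_res = (δ₀ + 1000)·f^(α−1) − 1000
α − 1 = -0.01770
f^(α−1) = 0.546^(-0.01770) = 1.010768
δ_res = (-1.3 + 1000) × 1.010768 − 1000 = 1009.454 − 1000 = 9.45‰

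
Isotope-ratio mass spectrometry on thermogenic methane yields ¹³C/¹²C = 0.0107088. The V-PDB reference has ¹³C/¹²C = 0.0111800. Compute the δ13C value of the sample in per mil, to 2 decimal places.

-42.15 per mil

δ13C = (R_sample / R_standard − 1) × 1000
R_sample / R_standard = 0.0107088 / 0.0111800 = 0.957853
δ13C = (0.957853 − 1) × 1000 = -42.147 per mil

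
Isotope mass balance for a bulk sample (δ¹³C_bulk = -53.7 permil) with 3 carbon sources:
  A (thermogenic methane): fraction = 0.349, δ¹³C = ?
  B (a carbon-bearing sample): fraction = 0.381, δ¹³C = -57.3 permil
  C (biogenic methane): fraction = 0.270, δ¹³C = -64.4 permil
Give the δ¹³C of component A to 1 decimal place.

-41.5 permil

Isotope mass balance: δ_bulk = Σ fᵢ·δᵢ.
-53.7 = 0.349×δ_A + 0.381×(-57.3) + 0.270×(-64.4)
0.349·δ_A = -53.7 − (-39.219) = -14.481
δ_A = -14.481 / 0.349 = -41.49 permil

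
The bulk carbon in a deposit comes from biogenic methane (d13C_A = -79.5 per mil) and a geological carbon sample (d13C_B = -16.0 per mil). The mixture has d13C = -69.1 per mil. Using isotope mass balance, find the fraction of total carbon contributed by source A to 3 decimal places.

0.836

δ_mix = f_A·δ_A + (1 − f_A)·δ_B  ⇒  f_A = (δ_mix − δ_B)/(δ_A − δ_B)
f_A = (-69.1 − (-16.0)) / (-79.5 − (-16.0))
f_A = -53.1 / -63.5 = 0.8362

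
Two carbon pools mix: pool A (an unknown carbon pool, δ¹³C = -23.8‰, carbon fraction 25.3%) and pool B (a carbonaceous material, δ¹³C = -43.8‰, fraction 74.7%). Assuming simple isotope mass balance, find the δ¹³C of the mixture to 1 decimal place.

-38.7‰

δ_mix = f_A·δ_A + f_B·δ_B
δ_mix = 0.253 × (-23.8) + 0.747 × (-43.8)
δ_mix = -6.02 + -32.72 = -38.74‰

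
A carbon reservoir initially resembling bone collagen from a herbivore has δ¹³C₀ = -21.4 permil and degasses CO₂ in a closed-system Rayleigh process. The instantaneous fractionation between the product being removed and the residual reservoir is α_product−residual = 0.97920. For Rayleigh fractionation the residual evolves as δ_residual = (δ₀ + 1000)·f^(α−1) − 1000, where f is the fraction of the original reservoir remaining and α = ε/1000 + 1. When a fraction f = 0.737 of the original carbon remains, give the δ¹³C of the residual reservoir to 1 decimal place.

Rayleigh residual: δ_res = (δ₀ + 1000)·f^(α−1) − 1000
α − 1 = -0.02080
f^(α−1) = 0.737^(-0.02080) = 1.006368
δ_res = (-21.4 + 1000) × 1.006368 − 1000 = 984.831 − 1000 = -15.17 permil

-15.2 permil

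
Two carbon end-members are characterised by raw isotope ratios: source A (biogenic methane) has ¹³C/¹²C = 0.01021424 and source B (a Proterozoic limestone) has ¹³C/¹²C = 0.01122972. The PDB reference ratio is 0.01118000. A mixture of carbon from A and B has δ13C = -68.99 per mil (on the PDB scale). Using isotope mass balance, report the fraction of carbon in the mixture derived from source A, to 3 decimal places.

δ_A = (0.01021424/0.01118000 − 1)×1000 = (0.913617 − 1)×1000 = -86.383 per mil
δ_B = (0.01122972/0.01118000 − 1)×1000 = (1.004447 − 1)×1000 = 4.447 per mil
f_A = (δ_mix − δ_B)/(δ_A − δ_B) = (-68.99 − (4.447))/(-86.383 − (4.447))
f_A = -73.437 / -90.830 = 0.8085

0.809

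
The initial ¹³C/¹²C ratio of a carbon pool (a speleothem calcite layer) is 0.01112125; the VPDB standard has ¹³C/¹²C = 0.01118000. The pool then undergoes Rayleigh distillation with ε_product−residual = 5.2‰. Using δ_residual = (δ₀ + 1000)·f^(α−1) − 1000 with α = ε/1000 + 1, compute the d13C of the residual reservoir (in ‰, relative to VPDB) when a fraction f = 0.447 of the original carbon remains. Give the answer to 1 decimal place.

δ₀ = (0.01112125/0.01118000 − 1)×1000 = (0.994745 − 1)×1000 = -5.255‰
α − 1 = ε/1000 = 0.0052
f^(α−1) = 0.447^(0.0052) = 0.995822
δ_res = (-5.255 + 1000) × 0.995822 − 1000 = 990.589 − 1000 = -9.41‰

-9.4‰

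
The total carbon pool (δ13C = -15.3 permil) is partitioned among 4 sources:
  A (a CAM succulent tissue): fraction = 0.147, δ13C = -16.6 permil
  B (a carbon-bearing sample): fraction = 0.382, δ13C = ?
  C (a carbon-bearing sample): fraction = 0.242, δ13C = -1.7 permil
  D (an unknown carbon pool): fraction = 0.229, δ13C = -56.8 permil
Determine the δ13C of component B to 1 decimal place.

Isotope mass balance: δ_bulk = Σ fᵢ·δᵢ.
-15.3 = 0.147×(-16.6) + 0.382×δ_B + 0.242×(-1.7) + 0.229×(-56.8)
0.382·δ_B = -15.3 − (-15.859) = 0.559
δ_B = 0.559 / 0.382 = 1.46 permil

1.5 permil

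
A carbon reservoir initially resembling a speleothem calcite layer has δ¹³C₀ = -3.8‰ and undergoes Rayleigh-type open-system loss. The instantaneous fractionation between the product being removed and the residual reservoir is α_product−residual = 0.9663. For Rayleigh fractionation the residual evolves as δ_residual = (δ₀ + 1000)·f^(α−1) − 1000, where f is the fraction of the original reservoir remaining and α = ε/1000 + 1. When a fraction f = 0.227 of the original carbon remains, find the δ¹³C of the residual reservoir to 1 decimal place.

47.2‰

Rayleigh residual: δ_res = (δ₀ + 1000)·f^(α−1) − 1000
α − 1 = -0.03370
f^(α−1) = 0.227^(-0.03370) = 1.051240
δ_res = (-3.8 + 1000) × 1.051240 − 1000 = 1047.245 − 1000 = 47.25‰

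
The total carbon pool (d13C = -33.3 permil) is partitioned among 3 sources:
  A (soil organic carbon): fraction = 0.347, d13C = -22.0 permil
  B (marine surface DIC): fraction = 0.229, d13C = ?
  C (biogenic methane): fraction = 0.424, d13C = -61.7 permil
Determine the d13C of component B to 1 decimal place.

Isotope mass balance: δ_bulk = Σ fᵢ·δᵢ.
-33.3 = 0.347×(-22.0) + 0.229×δ_B + 0.424×(-61.7)
0.229·δ_B = -33.3 − (-33.795) = 0.495
δ_B = 0.495 / 0.229 = 2.16 permil

2.2 permil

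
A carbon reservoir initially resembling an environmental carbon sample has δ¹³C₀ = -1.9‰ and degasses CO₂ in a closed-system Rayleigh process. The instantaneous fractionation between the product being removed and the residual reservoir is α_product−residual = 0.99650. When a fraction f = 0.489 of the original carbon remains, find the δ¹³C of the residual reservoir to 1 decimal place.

0.6‰

Rayleigh residual: δ_res = (δ₀ + 1000)·f^(α−1) − 1000
α − 1 = -0.00350
f^(α−1) = 0.489^(-0.00350) = 1.002507
δ_res = (-1.9 + 1000) × 1.002507 − 1000 = 1000.602 − 1000 = 0.60‰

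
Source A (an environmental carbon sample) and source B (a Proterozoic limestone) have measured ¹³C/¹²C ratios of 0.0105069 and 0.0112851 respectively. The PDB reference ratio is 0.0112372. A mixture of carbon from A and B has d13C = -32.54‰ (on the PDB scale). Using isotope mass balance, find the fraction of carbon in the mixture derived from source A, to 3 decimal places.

0.531

δ_A = (0.0105069/0.0112372 − 1)×1000 = (0.935011 − 1)×1000 = -64.989‰
δ_B = (0.0112851/0.0112372 − 1)×1000 = (1.004263 − 1)×1000 = 4.263‰
f_A = (δ_mix − δ_B)/(δ_A − δ_B) = (-32.54 − (4.263))/(-64.989 − (4.263))
f_A = -36.803 / -69.252 = 0.5314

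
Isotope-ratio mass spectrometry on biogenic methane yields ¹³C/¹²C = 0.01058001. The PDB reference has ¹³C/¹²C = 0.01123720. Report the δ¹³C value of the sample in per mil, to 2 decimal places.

δ¹³C = (R_sample / R_standard − 1) × 1000
R_sample / R_standard = 0.01058001 / 0.01123720 = 0.941517
δ¹³C = (0.941517 − 1) × 1000 = -58.483 per mil

-58.48 per mil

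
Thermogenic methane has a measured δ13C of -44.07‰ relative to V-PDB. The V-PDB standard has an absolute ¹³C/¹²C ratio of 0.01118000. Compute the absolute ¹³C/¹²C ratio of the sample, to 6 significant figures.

R_sample = R_standard × (δ13C/1000 + 1)
R_sample = 0.01118000 × (-44.07/1000 + 1) = 0.01118000 × 0.955930
R_sample = 0.0106873

0.0106873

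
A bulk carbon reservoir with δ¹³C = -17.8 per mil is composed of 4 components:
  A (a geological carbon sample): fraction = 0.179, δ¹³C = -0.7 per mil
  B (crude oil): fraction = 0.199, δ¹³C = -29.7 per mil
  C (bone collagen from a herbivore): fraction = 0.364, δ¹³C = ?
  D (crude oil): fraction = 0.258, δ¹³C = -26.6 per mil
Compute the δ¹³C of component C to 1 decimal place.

-13.5 per mil

Isotope mass balance: δ_bulk = Σ fᵢ·δᵢ.
-17.8 = 0.179×(-0.7) + 0.199×(-29.7) + 0.364×δ_C + 0.258×(-26.6)
0.364·δ_C = -17.8 − (-12.898) = -4.902
δ_C = -4.902 / 0.364 = -13.47 per mil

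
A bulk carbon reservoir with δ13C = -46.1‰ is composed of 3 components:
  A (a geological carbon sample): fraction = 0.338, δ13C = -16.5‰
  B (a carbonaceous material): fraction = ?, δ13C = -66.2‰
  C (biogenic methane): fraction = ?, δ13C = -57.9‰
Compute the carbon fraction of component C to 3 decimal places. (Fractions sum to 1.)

0.398

Let f_C and f_B be the unknown fractions; fractions sum to 1 so f_C + f_B = 0.662.
Mass balance: Σ fᵢ·δᵢ = δ_bulk ⇒ f_C·(-57.9) + f_B·(-66.2) = -46.1 − (-5.577) = -40.523
Substitute f_B = 0.662 − f_C:
f_C·(-57.9 − -66.2) = -40.523 − 0.662×(-66.2) = 3.301
f_C = 3.301 / 8.3 = 0.3978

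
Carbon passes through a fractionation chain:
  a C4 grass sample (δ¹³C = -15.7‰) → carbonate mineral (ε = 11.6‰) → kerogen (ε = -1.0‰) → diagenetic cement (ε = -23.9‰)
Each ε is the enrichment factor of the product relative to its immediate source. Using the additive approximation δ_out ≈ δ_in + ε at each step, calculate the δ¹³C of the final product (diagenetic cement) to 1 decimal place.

step 1: δ ≈ -15.7 + (11.6) = -4.1‰
step 2: δ ≈ -4.1 + (-1.0) = -5.1‰
step 3: δ ≈ -5.1 + (-23.9) = -29.0‰

-29.0‰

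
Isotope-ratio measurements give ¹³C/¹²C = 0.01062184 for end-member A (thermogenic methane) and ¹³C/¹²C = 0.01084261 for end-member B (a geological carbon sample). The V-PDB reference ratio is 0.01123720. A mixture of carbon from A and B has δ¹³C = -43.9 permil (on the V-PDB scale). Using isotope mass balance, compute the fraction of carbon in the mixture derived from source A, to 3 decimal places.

0.447

δ_A = (0.01062184/0.01123720 − 1)×1000 = (0.945239 − 1)×1000 = -54.761 permil
δ_B = (0.01084261/0.01123720 − 1)×1000 = (0.964885 − 1)×1000 = -35.115 permil
f_A = (δ_mix − δ_B)/(δ_A − δ_B) = (-43.9 − (-35.115))/(-54.761 − (-35.115))
f_A = -8.785 / -19.646 = 0.4472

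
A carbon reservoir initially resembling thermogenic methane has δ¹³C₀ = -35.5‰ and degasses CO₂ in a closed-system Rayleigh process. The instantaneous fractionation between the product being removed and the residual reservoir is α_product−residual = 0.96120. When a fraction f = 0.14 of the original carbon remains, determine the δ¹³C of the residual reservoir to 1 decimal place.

Rayleigh residual: δ_res = (δ₀ + 1000)·f^(α−1) − 1000
α − 1 = -0.03880
f^(α−1) = 0.14^(-0.03880) = 1.079270
δ_res = (-35.5 + 1000) × 1.079270 − 1000 = 1040.956 − 1000 = 40.96‰

41.0‰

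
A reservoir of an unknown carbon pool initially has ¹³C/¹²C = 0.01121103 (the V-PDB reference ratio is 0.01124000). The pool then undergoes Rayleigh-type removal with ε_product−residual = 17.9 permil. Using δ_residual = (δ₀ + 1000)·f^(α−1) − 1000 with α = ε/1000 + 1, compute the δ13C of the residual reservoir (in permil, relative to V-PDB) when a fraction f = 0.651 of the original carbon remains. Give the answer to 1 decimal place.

δ₀ = (0.01121103/0.01124000 − 1)×1000 = (0.997423 − 1)×1000 = -2.577 permil
α − 1 = ε/1000 = 0.0179
f^(α−1) = 0.651^(0.0179) = 0.992346
δ_res = (-2.577 + 1000) × 0.992346 − 1000 = 989.788 − 1000 = -10.21 permil

-10.2 permil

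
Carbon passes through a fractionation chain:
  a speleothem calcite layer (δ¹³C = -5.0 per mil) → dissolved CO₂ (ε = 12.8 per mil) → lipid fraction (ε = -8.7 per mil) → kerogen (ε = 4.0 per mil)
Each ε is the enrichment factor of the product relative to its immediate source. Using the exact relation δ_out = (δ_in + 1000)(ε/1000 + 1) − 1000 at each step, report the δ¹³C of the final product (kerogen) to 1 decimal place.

step 1: δ = (-5.00 + 1000)·(12.8/1000 + 1) − 1000 = 7.74 per mil
step 2: δ = (7.74 + 1000)·(-8.7/1000 + 1) − 1000 = -1.03 per mil
step 3: δ = (-1.03 + 1000)·(4.0/1000 + 1) − 1000 = 2.96 per mil

3.0 per mil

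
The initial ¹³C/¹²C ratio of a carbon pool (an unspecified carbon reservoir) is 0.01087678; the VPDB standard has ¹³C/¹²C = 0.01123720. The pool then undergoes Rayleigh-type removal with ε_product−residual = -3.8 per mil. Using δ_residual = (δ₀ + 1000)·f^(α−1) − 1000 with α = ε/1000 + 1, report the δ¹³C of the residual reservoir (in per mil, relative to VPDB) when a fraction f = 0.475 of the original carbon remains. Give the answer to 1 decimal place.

δ₀ = (0.01087678/0.01123720 − 1)×1000 = (0.967926 − 1)×1000 = -32.074 per mil
α − 1 = ε/1000 = -0.0038
f^(α−1) = 0.475^(-0.0038) = 1.002833
δ_res = (-32.074 + 1000) × 1.002833 − 1000 = 970.668 − 1000 = -29.33 per mil

-29.3 per mil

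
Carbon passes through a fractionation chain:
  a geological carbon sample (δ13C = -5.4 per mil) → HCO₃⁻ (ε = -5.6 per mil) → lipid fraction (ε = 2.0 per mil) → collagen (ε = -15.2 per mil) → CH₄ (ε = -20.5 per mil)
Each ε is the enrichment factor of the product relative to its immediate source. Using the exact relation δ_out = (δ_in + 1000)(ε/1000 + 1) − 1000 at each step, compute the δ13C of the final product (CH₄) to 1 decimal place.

-44.1 per mil

step 1: δ = (-5.40 + 1000)·(-5.6/1000 + 1) − 1000 = -10.97 per mil
step 2: δ = (-10.97 + 1000)·(2.0/1000 + 1) − 1000 = -8.99 per mil
step 3: δ = (-8.99 + 1000)·(-15.2/1000 + 1) − 1000 = -24.06 per mil
step 4: δ = (-24.06 + 1000)·(-20.5/1000 + 1) − 1000 = -44.06 per mil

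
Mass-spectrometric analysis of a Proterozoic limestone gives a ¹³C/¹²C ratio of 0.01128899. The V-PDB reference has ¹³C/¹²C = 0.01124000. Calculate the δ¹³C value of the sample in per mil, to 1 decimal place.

δ¹³C = (R_sample / R_standard − 1) × 1000
R_sample / R_standard = 0.01128899 / 0.01124000 = 1.004359
δ¹³C = (1.004359 − 1) × 1000 = 4.36 per mil

4.4 per mil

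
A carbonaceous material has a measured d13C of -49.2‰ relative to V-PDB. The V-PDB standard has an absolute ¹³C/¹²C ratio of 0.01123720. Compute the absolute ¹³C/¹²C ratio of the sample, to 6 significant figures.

0.0106843

R_sample = R_standard × (d13C/1000 + 1)
R_sample = 0.01123720 × (-49.2/1000 + 1) = 0.01123720 × 0.950800
R_sample = 0.0106843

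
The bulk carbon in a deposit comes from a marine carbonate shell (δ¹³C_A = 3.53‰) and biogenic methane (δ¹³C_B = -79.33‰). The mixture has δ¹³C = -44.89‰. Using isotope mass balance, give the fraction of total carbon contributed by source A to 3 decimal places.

δ_mix = f_A·δ_A + (1 − f_A)·δ_B  ⇒  f_A = (δ_mix − δ_B)/(δ_A − δ_B)
f_A = (-44.89 − (-79.33)) / (3.53 − (-79.33))
f_A = 34.44 / 82.86 = 0.4156

0.416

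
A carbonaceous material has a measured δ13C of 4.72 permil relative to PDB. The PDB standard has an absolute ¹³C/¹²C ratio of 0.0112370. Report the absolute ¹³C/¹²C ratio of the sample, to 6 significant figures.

0.0112900

R_sample = R_standard × (δ13C/1000 + 1)
R_sample = 0.0112370 × (4.72/1000 + 1) = 0.0112370 × 1.004720
R_sample = 0.0112900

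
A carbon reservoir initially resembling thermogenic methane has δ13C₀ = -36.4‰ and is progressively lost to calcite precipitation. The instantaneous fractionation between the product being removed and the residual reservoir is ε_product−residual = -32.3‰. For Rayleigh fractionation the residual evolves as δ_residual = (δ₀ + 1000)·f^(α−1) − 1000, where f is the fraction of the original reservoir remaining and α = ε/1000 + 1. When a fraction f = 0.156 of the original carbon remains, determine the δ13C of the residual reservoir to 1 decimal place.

Rayleigh residual: δ_res = (δ₀ + 1000)·f^(α−1) − 1000
α = ε/1000 + 1 = 0.96770, so α − 1 = -0.03230
f^(α−1) = 0.156^(-0.03230) = 1.061847
δ_res = (-36.4 + 1000) × 1.061847 − 1000 = 1023.196 − 1000 = 23.20‰

23.2‰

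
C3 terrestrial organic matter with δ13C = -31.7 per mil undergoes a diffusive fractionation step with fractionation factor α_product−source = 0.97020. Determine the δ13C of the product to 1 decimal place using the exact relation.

-60.6 per mil

δ_product = (δ_source + 1000)·α − 1000
δ_product = (-31.7 + 1000) × 0.97020 − 1000
δ_product = 939.445 − 1000 = -60.56 per mil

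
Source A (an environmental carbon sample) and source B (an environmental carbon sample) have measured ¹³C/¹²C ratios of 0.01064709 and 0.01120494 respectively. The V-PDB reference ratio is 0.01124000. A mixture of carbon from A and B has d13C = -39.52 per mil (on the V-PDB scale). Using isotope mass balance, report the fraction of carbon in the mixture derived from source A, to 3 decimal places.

0.733

δ_A = (0.01064709/0.01124000 − 1)×1000 = (0.947250 − 1)×1000 = -52.750 per mil
δ_B = (0.01120494/0.01124000 − 1)×1000 = (0.996881 − 1)×1000 = -3.119 per mil
f_A = (δ_mix − δ_B)/(δ_A − δ_B) = (-39.52 − (-3.119))/(-52.750 − (-3.119))
f_A = -36.401 / -49.631 = 0.7334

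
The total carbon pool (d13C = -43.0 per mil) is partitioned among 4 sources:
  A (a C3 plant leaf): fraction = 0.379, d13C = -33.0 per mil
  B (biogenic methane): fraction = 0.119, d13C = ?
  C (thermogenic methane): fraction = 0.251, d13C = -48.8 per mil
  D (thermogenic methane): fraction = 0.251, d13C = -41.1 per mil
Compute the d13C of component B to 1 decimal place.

Isotope mass balance: δ_bulk = Σ fᵢ·δᵢ.
-43.0 = 0.379×(-33.0) + 0.119×δ_B + 0.251×(-48.8) + 0.251×(-41.1)
0.119·δ_B = -43.0 − (-35.072) = -7.928
δ_B = -7.928 / 0.119 = -66.62 per mil

-66.6 per mil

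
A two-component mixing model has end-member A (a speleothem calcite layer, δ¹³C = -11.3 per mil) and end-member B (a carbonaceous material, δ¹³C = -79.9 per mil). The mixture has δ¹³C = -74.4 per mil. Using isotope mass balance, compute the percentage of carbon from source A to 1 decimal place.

δ_mix = f_A·δ_A + (1 − f_A)·δ_B  ⇒  f_A = (δ_mix − δ_B)/(δ_A − δ_B)
f_A = (-74.4 − (-79.9)) / (-11.3 − (-79.9))
f_A = 5.5 / 68.6 = 0.0802

8.0%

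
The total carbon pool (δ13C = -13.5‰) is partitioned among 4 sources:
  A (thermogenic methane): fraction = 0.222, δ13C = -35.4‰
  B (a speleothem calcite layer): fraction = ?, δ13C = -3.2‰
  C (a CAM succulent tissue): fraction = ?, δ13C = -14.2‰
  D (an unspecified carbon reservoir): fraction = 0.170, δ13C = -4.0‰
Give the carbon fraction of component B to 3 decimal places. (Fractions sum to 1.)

0.334

Let f_B and f_C be the unknown fractions; fractions sum to 1 so f_B + f_C = 0.608.
Mass balance: Σ fᵢ·δᵢ = δ_bulk ⇒ f_B·(-3.2) + f_C·(-14.2) = -13.5 − (-8.539) = -4.961
Substitute f_C = 0.608 − f_B:
f_B·(-3.2 − -14.2) = -4.961 − 0.608×(-14.2) = 3.672
f_B = 3.672 / 11.0 = 0.3339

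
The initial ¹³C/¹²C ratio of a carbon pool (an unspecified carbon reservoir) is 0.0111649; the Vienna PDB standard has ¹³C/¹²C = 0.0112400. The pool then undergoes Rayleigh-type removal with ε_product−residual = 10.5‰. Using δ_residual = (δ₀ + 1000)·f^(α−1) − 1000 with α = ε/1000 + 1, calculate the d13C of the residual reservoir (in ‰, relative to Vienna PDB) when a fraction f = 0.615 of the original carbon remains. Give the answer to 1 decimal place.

-11.7‰

δ₀ = (0.0111649/0.0112400 − 1)×1000 = (0.993319 − 1)×1000 = -6.681‰
α − 1 = ε/1000 = 0.0105
f^(α−1) = 0.615^(0.0105) = 0.994909
δ_res = (-6.681 + 1000) × 0.994909 − 1000 = 988.261 − 1000 = -11.74‰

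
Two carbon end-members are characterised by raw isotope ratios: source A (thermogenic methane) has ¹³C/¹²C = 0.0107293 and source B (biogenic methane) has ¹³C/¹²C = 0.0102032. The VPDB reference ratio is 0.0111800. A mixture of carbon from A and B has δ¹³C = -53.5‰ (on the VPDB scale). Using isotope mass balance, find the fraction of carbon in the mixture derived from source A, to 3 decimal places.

δ_A = (0.0107293/0.0111800 − 1)×1000 = (0.959687 − 1)×1000 = -40.313‰
δ_B = (0.0102032/0.0111800 − 1)×1000 = (0.912630 − 1)×1000 = -87.370‰
f_A = (δ_mix − δ_B)/(δ_A − δ_B) = (-53.5 − (-87.370))/(-40.313 − (-87.370))
f_A = 33.870 / 47.057 = 0.7198

0.720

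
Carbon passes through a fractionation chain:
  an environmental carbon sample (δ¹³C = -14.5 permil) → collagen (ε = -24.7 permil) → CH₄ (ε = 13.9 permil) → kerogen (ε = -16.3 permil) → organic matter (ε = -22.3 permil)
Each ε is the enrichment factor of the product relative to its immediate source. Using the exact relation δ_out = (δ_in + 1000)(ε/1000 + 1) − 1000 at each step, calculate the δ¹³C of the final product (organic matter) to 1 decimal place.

-62.7 permil

step 1: δ = (-14.50 + 1000)·(-24.7/1000 + 1) − 1000 = -38.84 permil
step 2: δ = (-38.84 + 1000)·(13.9/1000 + 1) − 1000 = -25.48 permil
step 3: δ = (-25.48 + 1000)·(-16.3/1000 + 1) − 1000 = -41.37 permil
step 4: δ = (-41.37 + 1000)·(-22.3/1000 + 1) − 1000 = -62.74 permil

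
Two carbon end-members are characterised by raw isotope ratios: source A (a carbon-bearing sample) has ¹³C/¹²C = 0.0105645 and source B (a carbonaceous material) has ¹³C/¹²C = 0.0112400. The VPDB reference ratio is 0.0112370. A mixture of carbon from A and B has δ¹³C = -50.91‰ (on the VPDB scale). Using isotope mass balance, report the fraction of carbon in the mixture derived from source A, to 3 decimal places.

0.851

δ_A = (0.0105645/0.0112370 − 1)×1000 = (0.940153 − 1)×1000 = -59.847‰
δ_B = (0.0112400/0.0112370 − 1)×1000 = (1.000267 − 1)×1000 = 0.267‰
f_A = (δ_mix − δ_B)/(δ_A − δ_B) = (-50.91 − (0.267))/(-59.847 − (0.267))
f_A = -51.177 / -60.114 = 0.8513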